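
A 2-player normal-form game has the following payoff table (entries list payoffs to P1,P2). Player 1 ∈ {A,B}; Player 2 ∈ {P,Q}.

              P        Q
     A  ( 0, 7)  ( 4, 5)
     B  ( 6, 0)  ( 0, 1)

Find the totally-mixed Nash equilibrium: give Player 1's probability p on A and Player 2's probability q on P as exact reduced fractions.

P1 indiff ⇒ q·0+(1-q)·4 = q·6+(1-q)·0 ⇒ q(-6) = (1-q)(-4) ⇒ q = 2/5
P2 indiff ⇒ p·7+(1-p)·0 = p·5+(1-p)·1 ⇒ p(2) = (1-p)(1) ⇒ p = 1/3

p=1/3, q=2/5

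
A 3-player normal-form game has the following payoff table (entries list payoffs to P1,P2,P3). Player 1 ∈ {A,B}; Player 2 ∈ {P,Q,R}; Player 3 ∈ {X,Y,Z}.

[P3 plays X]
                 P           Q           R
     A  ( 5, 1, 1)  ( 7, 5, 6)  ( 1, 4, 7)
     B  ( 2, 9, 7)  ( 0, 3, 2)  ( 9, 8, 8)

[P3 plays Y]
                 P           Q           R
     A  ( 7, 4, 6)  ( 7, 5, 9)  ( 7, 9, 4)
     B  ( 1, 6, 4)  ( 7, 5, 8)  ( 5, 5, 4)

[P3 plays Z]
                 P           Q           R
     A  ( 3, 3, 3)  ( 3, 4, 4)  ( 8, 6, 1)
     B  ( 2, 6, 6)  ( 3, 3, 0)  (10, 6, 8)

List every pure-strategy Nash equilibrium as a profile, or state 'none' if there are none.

Nash profiles: (B,R,Z)

(A,P,X): not NE [P2→Q gives 5>1; P3→Y gives 6>1]
(A,P,Y): not NE [P2→R gives 9>4]
(A,P,Z): not NE [P2→R gives 6>3; P3→Y gives 6>3]
(A,Q,X): not NE [P3→Y gives 9>6]
(A,Q,Y): not NE [P2→R gives 9>5]
(A,Q,Z): not NE [P2→R gives 6>4; P3→Y gives 9>4]
(A,R,X): not NE [P1→B gives 9>1; P2→Q gives 5>4]
(A,R,Y): not NE [P3→X gives 7>4]
(A,R,Z): not NE [P1→B gives 10>8; P3→X gives 7>1]
(B,P,X): not NE [P1→A gives 5>2]
(B,P,Y): not NE [P1→A gives 7>1; P3→X gives 7>4]
(B,P,Z): not NE [P1→A gives 3>2; P3→X gives 7>6]
(B,Q,X): not NE [P1→A gives 7>0; P2→P gives 9>3; P3→Y gives 8>2]
(B,Q,Y): not NE [P2→P gives 6>5]
(B,Q,Z): not NE [P2→R gives 6>3; P3→Y gives 8>0]
(B,R,X): not NE [P2→P gives 9>8]
(B,R,Y): not NE [P1→A gives 7>5; P2→P gives 6>5; P3→Z gives 8>4]
(B,R,Z): NE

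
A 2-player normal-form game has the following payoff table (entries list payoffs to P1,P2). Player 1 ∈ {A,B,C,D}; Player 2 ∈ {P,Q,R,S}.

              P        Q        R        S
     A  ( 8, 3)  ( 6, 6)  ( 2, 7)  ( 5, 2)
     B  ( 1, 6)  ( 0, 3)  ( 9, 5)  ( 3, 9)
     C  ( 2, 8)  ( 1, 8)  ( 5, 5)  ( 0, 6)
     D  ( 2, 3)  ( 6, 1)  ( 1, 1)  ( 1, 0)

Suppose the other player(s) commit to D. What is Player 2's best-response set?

P2 best: {P}

u_2(P vs D) = 3
u_2(Q vs D) = 1
u_2(R vs D) = 1
u_2(S vs D) = 0
max payoff 3 at {P}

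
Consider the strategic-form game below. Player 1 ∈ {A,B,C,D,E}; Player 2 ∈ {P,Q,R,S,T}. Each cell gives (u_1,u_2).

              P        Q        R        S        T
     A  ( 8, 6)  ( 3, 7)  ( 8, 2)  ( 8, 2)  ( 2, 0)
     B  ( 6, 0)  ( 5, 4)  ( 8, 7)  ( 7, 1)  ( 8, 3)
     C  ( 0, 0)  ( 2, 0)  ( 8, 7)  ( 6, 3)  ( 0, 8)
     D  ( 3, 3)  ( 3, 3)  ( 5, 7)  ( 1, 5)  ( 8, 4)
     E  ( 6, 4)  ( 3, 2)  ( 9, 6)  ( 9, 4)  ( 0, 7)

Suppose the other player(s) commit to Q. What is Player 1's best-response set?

u_1(A vs Q) = 3
u_1(B vs Q) = 5
u_1(C vs Q) = 2
u_1(D vs Q) = 3
u_1(E vs Q) = 3
max payoff 5 at {B}

BR_1 = {B}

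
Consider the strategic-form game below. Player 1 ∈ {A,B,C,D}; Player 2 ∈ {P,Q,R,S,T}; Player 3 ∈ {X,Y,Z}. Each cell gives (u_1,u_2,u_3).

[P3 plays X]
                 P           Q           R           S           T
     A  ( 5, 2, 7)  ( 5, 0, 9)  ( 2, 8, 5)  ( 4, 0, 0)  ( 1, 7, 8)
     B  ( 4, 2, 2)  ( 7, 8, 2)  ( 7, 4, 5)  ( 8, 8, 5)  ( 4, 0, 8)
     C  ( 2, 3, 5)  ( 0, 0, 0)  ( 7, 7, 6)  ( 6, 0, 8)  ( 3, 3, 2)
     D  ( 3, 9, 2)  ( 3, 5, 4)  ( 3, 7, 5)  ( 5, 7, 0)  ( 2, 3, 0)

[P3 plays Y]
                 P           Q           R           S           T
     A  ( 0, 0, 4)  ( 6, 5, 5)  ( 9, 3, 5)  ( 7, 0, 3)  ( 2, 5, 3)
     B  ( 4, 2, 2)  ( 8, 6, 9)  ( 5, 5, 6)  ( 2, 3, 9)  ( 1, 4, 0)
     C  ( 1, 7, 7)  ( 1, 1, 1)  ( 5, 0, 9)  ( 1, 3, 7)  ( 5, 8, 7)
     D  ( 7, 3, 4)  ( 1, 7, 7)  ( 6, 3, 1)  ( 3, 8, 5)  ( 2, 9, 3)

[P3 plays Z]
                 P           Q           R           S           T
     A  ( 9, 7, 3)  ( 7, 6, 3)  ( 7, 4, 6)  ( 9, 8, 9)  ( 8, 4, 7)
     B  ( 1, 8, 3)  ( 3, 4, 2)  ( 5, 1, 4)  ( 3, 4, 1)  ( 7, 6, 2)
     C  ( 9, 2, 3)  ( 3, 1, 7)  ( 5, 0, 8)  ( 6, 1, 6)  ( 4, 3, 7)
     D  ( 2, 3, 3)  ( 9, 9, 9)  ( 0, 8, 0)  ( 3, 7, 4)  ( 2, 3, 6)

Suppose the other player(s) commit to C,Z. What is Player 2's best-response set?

u_2(P vs C,Z) = 2
u_2(Q vs C,Z) = 1
u_2(R vs C,Z) = 0
u_2(S vs C,Z) = 1
u_2(T vs C,Z) = 3
max payoff 3 at {T}

BR_2 = {T}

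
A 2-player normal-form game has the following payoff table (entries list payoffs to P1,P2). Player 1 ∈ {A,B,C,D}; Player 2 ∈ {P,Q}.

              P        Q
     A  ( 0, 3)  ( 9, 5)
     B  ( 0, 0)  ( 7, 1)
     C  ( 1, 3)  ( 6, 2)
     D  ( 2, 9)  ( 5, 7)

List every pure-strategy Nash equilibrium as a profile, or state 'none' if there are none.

(A,P): not NE [P1→D gives 2>0; P2→Q gives 5>3]
(A,Q): NE
(B,P): not NE [P1→D gives 2>0; P2→Q gives 1>0]
(B,Q): not NE [P1→A gives 9>7]
(C,P): not NE [P1→D gives 2>1]
(C,Q): not NE [P1→A gives 9>6; P2→P gives 3>2]
(D,P): NE
(D,Q): not NE [P1→A gives 9>5; P2→P gives 9>7]

PSNE = {(A,Q), (D,P)}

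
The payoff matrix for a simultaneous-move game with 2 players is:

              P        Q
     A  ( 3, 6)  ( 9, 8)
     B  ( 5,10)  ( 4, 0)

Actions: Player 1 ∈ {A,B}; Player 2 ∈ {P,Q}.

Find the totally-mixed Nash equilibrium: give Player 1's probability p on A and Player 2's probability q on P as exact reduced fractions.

P1 indiff ⇒ q·3+(1-q)·9 = q·5+(1-q)·4 ⇒ q(-2) = (1-q)(-5) ⇒ q = 5/7
P2 indiff ⇒ p·6+(1-p)·10 = p·8+(1-p)·0 ⇒ p(-2) = (1-p)(-10) ⇒ p = 5/6

(p,q) = (5/6, 5/7)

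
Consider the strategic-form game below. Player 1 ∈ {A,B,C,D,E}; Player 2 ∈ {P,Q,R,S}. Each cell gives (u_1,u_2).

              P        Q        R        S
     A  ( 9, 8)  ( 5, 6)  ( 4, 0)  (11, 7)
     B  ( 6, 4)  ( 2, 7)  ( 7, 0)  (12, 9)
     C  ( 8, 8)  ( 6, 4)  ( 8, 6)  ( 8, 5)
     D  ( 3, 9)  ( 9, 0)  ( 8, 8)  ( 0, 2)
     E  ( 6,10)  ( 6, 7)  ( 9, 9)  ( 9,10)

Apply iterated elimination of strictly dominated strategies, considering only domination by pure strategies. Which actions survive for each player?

Remaining: P1:{A,B} P2:{P,S}

P2 drop Q (S beats it: A:7>6 B:9>7 C:5>4 D:2>0 E:10>7)
P1 drop D (E beats it: P:6>3 R:9>8 S:9>0)
P2 drop R (P beats it: A:8>0 B:4>0 C:8>6 E:10>9)
P1 drop C (A beats it: P:9>8 S:11>8)
P1 drop E (A beats it: P:9>6 S:11>9)
P1→{A,B} P2→{P,S}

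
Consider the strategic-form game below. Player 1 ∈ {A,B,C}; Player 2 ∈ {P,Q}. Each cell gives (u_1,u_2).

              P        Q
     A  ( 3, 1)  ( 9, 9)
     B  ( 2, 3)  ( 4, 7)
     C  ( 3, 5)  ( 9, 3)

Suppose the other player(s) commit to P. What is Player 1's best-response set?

P1 best: {A,C}

u_1(A vs P) = 3
u_1(B vs P) = 2
u_1(C vs P) = 3
max payoff 3 at {A,C}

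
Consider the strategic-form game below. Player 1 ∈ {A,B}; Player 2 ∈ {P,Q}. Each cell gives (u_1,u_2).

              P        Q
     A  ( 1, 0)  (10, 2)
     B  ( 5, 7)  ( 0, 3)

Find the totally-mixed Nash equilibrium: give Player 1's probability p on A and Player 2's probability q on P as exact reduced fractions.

p=2/3, q=5/7

P1 indiff ⇒ q·1+(1-q)·10 = q·5+(1-q)·0 ⇒ q(-4) = (1-q)(-10) ⇒ q = 5/7
P2 indiff ⇒ p·0+(1-p)·7 = p·2+(1-p)·3 ⇒ p(-2) = (1-p)(-4) ⇒ p = 2/3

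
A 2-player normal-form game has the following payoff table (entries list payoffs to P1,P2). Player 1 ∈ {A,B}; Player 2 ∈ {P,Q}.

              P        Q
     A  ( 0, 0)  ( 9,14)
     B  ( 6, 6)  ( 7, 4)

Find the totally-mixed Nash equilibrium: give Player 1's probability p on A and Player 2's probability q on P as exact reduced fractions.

P1 mixes 1/8 on A; P2 mixes 1/4 on P

P1 indiff ⇒ q·0+(1-q)·9 = q·6+(1-q)·7 ⇒ q(-6) = (1-q)(-2) ⇒ q = 1/4
P2 indiff ⇒ p·0+(1-p)·6 = p·14+(1-p)·4 ⇒ p(-14) = (1-p)(-2) ⇒ p = 1/8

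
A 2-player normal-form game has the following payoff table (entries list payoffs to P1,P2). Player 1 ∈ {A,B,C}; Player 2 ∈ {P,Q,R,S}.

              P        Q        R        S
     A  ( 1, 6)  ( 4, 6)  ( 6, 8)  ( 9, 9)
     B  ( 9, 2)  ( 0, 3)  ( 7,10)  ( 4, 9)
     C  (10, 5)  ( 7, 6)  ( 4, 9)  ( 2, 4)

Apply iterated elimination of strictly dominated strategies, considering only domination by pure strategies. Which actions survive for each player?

IESDS → P1:{A,B} P2:{R,S}

P2 drop P (R beats it: A:8>6 B:10>2 C:9>5)
P2 drop Q (R beats it: A:8>6 B:10>3 C:9>6)
P1 drop C (A beats it: R:6>4 S:9>2)
P1→{A,B} P2→{R,S}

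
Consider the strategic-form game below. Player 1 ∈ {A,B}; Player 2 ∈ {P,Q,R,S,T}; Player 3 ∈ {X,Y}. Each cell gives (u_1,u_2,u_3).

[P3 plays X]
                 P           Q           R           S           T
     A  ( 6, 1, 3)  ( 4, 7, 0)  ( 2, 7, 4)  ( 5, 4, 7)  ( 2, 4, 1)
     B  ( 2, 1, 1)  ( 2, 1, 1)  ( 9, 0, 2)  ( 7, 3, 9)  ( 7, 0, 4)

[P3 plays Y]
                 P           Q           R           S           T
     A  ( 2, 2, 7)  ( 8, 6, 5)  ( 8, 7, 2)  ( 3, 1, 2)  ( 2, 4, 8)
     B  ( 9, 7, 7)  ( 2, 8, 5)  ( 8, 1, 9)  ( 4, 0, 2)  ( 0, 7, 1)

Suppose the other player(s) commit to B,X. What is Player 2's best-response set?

u_2(P vs B,X) = 1
u_2(Q vs B,X) = 1
u_2(R vs B,X) = 0
u_2(S vs B,X) = 3
u_2(T vs B,X) = 0
max payoff 3 at {S}

BR_2 = {S}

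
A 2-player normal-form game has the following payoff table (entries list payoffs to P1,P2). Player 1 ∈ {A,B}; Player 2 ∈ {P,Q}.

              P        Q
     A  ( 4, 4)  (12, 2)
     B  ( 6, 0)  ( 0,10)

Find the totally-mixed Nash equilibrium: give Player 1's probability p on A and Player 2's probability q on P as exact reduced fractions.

p=5/6, q=6/7

P1 indiff ⇒ q·4+(1-q)·12 = q·6+(1-q)·0 ⇒ q(-2) = (1-q)(-12) ⇒ q = 6/7
P2 indiff ⇒ p·4+(1-p)·0 = p·2+(1-p)·10 ⇒ p(2) = (1-p)(10) ⇒ p = 5/6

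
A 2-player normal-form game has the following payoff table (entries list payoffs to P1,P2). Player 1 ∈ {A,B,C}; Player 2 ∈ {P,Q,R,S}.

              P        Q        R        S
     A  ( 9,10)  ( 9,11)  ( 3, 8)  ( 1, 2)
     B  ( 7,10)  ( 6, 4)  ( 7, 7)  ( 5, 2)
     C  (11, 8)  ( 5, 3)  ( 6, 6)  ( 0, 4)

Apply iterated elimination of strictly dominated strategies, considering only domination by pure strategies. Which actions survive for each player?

Remaining: P1:{A,C} P2:{P,Q}

P2 drop R (P beats it: A:10>8 B:10>7 C:8>6)
P2 drop S (P beats it: A:10>2 B:10>2 C:8>4)
P1 drop B (A beats it: P:9>7 Q:9>6)
P1→{A,C} P2→{P,Q}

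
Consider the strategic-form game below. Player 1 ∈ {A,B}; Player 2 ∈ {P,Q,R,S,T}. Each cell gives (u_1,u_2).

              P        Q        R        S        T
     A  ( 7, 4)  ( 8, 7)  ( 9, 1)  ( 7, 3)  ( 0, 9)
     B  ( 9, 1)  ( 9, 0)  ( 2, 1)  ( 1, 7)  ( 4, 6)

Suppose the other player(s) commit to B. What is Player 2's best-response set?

BR_2 = {S}

u_2(P vs B) = 1
u_2(Q vs B) = 0
u_2(R vs B) = 1
u_2(S vs B) = 7
u_2(T vs B) = 6
max payoff 7 at {S}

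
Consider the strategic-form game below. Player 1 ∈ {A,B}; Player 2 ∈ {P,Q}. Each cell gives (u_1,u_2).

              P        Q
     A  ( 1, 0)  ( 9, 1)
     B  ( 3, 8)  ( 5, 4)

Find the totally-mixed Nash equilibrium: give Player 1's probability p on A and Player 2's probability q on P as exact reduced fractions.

P1 indiff ⇒ q·1+(1-q)·9 = q·3+(1-q)·5 ⇒ q(-2) = (1-q)(-4) ⇒ q = 2/3
P2 indiff ⇒ p·0+(1-p)·8 = p·1+(1-p)·4 ⇒ p(-1) = (1-p)(-4) ⇒ p = 4/5

P1 mixes 4/5 on A; P2 mixes 2/3 on P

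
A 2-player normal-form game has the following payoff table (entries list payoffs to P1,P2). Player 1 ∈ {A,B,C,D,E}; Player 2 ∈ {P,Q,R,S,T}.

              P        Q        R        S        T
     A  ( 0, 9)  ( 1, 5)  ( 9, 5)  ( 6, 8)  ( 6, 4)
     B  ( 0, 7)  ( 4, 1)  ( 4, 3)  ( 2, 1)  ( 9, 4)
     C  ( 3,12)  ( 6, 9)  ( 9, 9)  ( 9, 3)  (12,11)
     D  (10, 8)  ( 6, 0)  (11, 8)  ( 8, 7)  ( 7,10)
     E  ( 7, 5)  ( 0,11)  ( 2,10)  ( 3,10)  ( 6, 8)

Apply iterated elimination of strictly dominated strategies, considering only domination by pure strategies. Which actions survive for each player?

P1 drop A (D beats it: P:10>0 Q:6>1 R:11>9 S:8>6 T:7>6)
P1 drop B (C beats it: P:3>0 Q:6>4 R:9>4 S:9>2 T:12>9)
P1 drop E (D beats it: P:10>7 Q:6>0 R:11>2 S:8>3 T:7>6)
P2 drop Q (P beats it: C:12>9 D:8>0)
P2 drop R (T beats it: C:11>9 D:10>8)
P2 drop S (P beats it: C:12>3 D:8>7)
P1→{C,D} P2→{P,T}

IESDS → P1:{C,D} P2:{P,T}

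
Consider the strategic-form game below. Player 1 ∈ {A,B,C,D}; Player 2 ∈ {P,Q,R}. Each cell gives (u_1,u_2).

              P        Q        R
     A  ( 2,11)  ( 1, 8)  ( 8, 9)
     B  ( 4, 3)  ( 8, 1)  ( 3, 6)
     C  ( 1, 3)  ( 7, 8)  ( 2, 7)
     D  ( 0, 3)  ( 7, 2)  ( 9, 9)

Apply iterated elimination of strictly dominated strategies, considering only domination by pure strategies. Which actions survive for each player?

Remaining: P1:{A,B,D} P2:{P,R}

P1 drop C (B beats it: P:4>1 Q:8>7 R:3>2)
P2 drop Q (P beats it: A:11>8 B:3>1 D:3>2)
P1→{A,B,D} P2→{P,R}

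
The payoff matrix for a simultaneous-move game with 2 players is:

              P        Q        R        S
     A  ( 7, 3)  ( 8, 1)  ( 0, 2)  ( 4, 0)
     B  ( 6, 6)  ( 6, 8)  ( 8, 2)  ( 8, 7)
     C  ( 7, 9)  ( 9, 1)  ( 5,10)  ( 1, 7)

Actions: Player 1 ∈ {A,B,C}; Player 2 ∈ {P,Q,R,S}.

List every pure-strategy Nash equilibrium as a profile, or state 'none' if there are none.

Nash profiles: (A,P)

(A,P): NE
(A,Q): not NE [P1→C gives 9>8; P2→P gives 3>1]
(A,R): not NE [P1→B gives 8>0; P2→P gives 3>2]
(A,S): not NE [P1→B gives 8>4; P2→P gives 3>0]
(B,P): not NE [P1→C gives 7>6; P2→Q gives 8>6]
(B,Q): not NE [P1→C gives 9>6]
(B,R): not NE [P2→Q gives 8>2]
(B,S): not NE [P2→Q gives 8>7]
(C,P): not NE [P2→R gives 10>9]
(C,Q): not NE [P2→R gives 10>1]
(C,R): not NE [P1→B gives 8>5]
(C,S): not NE [P1→B gives 8>1; P2→R gives 10>7]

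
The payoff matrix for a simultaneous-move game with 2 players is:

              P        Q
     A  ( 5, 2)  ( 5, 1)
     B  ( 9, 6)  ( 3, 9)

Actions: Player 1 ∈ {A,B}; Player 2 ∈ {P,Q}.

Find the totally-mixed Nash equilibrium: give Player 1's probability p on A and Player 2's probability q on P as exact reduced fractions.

(p,q) = (3/4, 1/3)

P1 indiff ⇒ q·5+(1-q)·5 = q·9+(1-q)·3 ⇒ q(-4) = (1-q)(-2) ⇒ q = 1/3
P2 indiff ⇒ p·2+(1-p)·6 = p·1+(1-p)·9 ⇒ p(1) = (1-p)(3) ⇒ p = 3/4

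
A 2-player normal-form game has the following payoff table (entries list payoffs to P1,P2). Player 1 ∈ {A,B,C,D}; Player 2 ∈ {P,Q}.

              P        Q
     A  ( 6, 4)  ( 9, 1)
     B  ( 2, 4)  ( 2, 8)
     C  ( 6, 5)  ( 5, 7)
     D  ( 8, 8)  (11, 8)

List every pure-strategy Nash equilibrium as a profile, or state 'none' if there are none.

(A,P): not NE [P1→D gives 8>6]
(A,Q): not NE [P1→D gives 11>9; P2→P gives 4>1]
(B,P): not NE [P1→D gives 8>2; P2→Q gives 8>4]
(B,Q): not NE [P1→D gives 11>2]
(C,P): not NE [P1→D gives 8>6; P2→Q gives 7>5]
(C,Q): not NE [P1→D gives 11>5]
(D,P): NE
(D,Q): NE

PSNE = {(D,P), (D,Q)}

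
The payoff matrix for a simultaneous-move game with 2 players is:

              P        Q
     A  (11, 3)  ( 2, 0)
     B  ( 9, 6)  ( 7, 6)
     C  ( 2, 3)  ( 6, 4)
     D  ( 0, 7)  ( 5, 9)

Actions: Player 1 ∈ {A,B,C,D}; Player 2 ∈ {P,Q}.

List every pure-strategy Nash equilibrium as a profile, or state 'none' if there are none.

(A,P): NE
(A,Q): not NE [P1→B gives 7>2; P2→P gives 3>0]
(B,P): not NE [P1→A gives 11>9]
(B,Q): NE
(C,P): not NE [P1→A gives 11>2; P2→Q gives 4>3]
(C,Q): not NE [P1→B gives 7>6]
(D,P): not NE [P1→A gives 11>0; P2→Q gives 9>7]
(D,Q): not NE [P1→B gives 7>5]

NE set: (A,P), (B,Q)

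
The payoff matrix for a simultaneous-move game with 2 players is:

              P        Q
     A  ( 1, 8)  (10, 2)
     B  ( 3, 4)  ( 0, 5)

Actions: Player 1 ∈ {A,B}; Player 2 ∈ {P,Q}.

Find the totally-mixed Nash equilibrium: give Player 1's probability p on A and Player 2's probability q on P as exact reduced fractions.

p=1/7, q=5/6

P1 indiff ⇒ q·1+(1-q)·10 = q·3+(1-q)·0 ⇒ q(-2) = (1-q)(-10) ⇒ q = 5/6
P2 indiff ⇒ p·8+(1-p)·4 = p·2+(1-p)·5 ⇒ p(6) = (1-p)(1) ⇒ p = 1/7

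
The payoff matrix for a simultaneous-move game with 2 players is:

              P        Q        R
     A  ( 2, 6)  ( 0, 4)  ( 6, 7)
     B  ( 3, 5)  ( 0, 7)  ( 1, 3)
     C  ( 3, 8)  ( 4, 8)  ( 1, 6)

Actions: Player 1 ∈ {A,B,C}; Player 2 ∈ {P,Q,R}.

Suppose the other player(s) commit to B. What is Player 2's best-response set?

P2 best: {Q}

u_2(P vs B) = 5
u_2(Q vs B) = 7
u_2(R vs B) = 3
max payoff 7 at {Q}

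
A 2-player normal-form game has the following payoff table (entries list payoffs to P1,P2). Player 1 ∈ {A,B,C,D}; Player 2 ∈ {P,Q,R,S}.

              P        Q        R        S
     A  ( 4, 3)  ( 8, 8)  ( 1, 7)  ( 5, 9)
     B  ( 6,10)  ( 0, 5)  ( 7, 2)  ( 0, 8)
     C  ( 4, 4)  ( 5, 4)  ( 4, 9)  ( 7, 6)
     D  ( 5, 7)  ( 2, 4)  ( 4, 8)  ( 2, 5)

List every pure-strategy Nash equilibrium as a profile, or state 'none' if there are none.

(A,P): not NE [P1→B gives 6>4; P2→S gives 9>3]
(A,Q): not NE [P2→S gives 9>8]
(A,R): not NE [P1→B gives 7>1; P2→S gives 9>7]
(A,S): not NE [P1→C gives 7>5]
(B,P): NE
(B,Q): not NE [P1→A gives 8>0; P2→P gives 10>5]
(B,R): not NE [P2→P gives 10>2]
(B,S): not NE [P1→C gives 7>0; P2→P gives 10>8]
(C,P): not NE [P1→B gives 6>4; P2→R gives 9>4]
(C,Q): not NE [P1→A gives 8>5; P2→R gives 9>4]
(C,R): not NE [P1→B gives 7>4]
(C,S): not NE [P2→R gives 9>6]
(D,P): not NE [P1→B gives 6>5; P2→R gives 8>7]
(D,Q): not NE [P1→A gives 8>2; P2→R gives 8>4]
(D,R): not NE [P1→B gives 7>4]
(D,S): not NE [P1→C gives 7>2; P2→R gives 8>5]

PSNE = {(B,P)}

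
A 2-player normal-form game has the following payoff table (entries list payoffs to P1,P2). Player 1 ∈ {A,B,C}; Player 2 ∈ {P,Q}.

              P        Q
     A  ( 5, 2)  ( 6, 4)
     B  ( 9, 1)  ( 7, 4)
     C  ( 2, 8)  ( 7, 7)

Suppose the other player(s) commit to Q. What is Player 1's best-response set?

u_1(A vs Q) = 6
u_1(B vs Q) = 7
u_1(C vs Q) = 7
max payoff 7 at {B,C}

BR_1 = {B,C}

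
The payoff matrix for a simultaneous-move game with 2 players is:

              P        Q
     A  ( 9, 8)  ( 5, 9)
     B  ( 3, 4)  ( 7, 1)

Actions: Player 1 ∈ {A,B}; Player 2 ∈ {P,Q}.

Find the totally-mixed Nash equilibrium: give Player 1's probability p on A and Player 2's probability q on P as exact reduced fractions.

P1 indiff ⇒ q·9+(1-q)·5 = q·3+(1-q)·7 ⇒ q(6) = (1-q)(2) ⇒ q = 1/4
P2 indiff ⇒ p·8+(1-p)·4 = p·9+(1-p)·1 ⇒ p(-1) = (1-p)(-3) ⇒ p = 3/4

(p,q) = (3/4, 1/4)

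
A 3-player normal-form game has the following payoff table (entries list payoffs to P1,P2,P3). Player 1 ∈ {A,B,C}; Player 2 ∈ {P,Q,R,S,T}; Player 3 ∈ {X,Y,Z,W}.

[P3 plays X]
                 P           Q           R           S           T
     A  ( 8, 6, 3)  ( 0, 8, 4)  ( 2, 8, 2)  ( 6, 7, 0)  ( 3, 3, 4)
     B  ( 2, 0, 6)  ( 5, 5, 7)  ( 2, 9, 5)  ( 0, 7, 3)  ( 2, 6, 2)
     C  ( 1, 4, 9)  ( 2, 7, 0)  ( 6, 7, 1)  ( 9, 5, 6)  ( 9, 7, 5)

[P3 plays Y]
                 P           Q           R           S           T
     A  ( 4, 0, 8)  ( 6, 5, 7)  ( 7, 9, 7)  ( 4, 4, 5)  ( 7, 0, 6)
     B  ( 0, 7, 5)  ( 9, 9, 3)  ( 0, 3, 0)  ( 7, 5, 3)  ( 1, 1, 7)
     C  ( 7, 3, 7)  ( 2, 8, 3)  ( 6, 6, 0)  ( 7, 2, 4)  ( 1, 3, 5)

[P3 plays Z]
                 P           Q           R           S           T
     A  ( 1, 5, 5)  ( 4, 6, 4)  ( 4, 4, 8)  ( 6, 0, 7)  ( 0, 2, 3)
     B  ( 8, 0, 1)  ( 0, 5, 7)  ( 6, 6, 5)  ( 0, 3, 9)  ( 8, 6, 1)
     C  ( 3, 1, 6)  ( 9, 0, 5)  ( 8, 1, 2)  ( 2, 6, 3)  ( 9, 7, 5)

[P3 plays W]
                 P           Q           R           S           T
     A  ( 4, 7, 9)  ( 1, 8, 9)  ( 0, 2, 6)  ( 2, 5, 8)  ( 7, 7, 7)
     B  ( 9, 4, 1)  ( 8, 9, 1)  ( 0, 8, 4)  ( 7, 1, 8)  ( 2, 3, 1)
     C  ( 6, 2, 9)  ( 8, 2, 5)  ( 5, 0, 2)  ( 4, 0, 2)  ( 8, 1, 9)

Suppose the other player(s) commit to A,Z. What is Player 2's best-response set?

BR_2 = {Q}

u_2(P vs A,Z) = 5
u_2(Q vs A,Z) = 6
u_2(R vs A,Z) = 4
u_2(S vs A,Z) = 0
u_2(T vs A,Z) = 2
max payoff 6 at {Q}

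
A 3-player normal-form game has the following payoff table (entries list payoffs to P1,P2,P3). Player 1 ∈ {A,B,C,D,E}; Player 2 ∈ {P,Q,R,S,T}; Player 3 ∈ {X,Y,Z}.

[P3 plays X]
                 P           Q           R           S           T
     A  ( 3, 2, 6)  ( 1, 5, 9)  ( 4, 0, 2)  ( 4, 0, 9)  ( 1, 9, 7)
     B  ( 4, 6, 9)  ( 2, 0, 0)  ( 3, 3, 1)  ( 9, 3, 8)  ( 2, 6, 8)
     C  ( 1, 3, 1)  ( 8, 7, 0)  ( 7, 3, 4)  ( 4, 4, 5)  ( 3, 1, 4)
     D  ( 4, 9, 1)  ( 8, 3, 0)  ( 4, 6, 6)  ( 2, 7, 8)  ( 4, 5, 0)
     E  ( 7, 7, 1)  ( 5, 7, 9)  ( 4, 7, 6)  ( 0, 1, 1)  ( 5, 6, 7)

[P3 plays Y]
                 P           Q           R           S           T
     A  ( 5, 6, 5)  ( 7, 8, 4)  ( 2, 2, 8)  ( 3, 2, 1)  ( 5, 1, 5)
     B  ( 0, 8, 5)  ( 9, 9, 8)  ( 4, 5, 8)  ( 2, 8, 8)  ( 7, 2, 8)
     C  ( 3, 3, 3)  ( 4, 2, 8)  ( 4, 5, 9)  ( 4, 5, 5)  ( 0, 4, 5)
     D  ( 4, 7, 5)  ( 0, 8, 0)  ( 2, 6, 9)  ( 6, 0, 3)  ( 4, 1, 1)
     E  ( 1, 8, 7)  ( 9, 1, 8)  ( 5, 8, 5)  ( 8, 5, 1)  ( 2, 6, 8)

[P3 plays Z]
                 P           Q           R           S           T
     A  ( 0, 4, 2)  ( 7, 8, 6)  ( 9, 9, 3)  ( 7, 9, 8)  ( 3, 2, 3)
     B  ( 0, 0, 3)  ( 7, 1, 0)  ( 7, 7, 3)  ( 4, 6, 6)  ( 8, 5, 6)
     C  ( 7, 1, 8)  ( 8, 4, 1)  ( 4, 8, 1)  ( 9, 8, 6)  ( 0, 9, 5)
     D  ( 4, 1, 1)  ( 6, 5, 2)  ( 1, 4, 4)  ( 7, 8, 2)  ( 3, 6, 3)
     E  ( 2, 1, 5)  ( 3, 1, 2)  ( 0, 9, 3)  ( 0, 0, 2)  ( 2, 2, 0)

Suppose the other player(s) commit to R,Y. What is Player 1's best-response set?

u_1(A vs R,Y) = 2
u_1(B vs R,Y) = 4
u_1(C vs R,Y) = 4
u_1(D vs R,Y) = 2
u_1(E vs R,Y) = 5
max payoff 5 at {E}

BR_1 = {E}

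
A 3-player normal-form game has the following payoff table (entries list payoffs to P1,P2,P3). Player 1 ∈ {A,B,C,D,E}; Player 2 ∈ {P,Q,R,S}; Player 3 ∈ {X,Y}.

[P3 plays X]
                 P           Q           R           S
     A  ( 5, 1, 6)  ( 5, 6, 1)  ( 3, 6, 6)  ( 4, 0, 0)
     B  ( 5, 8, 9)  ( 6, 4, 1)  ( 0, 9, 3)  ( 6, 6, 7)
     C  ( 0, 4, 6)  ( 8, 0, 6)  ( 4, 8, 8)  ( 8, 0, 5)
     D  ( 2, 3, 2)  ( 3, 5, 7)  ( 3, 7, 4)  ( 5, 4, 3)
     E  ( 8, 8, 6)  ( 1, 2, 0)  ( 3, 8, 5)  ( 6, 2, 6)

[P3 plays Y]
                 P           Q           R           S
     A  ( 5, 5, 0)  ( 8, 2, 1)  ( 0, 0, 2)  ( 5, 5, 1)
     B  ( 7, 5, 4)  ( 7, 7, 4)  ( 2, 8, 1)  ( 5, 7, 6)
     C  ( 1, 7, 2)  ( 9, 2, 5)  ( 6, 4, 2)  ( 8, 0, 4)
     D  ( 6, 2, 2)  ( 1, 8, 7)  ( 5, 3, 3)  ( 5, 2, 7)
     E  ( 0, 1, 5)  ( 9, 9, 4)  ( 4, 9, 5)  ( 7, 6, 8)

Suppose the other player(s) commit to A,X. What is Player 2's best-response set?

BR_2 = {Q,R}

u_2(P vs A,X) = 1
u_2(Q vs A,X) = 6
u_2(R vs A,X) = 6
u_2(S vs A,X) = 0
max payoff 6 at {Q,R}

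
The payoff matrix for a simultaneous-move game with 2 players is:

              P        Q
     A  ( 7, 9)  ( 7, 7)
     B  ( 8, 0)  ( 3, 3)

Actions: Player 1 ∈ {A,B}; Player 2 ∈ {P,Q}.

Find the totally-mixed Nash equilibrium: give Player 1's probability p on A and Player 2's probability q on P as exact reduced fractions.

p=3/5, q=4/5

P1 indiff ⇒ q·7+(1-q)·7 = q·8+(1-q)·3 ⇒ q(-1) = (1-q)(-4) ⇒ q = 4/5
P2 indiff ⇒ p·9+(1-p)·0 = p·7+(1-p)·3 ⇒ p(2) = (1-p)(3) ⇒ p = 3/5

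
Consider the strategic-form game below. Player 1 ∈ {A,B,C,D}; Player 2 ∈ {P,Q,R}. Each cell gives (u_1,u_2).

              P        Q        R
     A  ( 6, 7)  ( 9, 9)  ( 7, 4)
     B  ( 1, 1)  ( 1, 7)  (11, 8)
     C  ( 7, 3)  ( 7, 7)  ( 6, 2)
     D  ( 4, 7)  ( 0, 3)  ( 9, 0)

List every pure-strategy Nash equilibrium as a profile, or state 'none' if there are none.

PSNE = {(A,Q), (B,R)}

(A,P): not NE [P1→C gives 7>6; P2→Q gives 9>7]
(A,Q): NE
(A,R): not NE [P1→B gives 11>7; P2→Q gives 9>4]
(B,P): not NE [P1→C gives 7>1; P2→R gives 8>1]
(B,Q): not NE [P1→A gives 9>1; P2→R gives 8>7]
(B,R): NE
(C,P): not NE [P2→Q gives 7>3]
(C,Q): not NE [P1→A gives 9>7]
(C,R): not NE [P1→B gives 11>6; P2→Q gives 7>2]
(D,P): not NE [P1→C gives 7>4]
(D,Q): not NE [P1→A gives 9>0; P2→P gives 7>3]
(D,R): not NE [P1→B gives 11>9; P2→P gives 7>0]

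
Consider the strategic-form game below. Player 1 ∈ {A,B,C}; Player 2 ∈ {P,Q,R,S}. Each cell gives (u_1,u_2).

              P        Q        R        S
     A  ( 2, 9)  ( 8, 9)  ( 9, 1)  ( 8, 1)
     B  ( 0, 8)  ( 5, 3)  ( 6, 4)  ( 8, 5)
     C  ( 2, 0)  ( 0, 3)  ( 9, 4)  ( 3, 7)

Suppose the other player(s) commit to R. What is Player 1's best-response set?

P1 best: {A,C}

u_1(A vs R) = 9
u_1(B vs R) = 6
u_1(C vs R) = 9
max payoff 9 at {A,C}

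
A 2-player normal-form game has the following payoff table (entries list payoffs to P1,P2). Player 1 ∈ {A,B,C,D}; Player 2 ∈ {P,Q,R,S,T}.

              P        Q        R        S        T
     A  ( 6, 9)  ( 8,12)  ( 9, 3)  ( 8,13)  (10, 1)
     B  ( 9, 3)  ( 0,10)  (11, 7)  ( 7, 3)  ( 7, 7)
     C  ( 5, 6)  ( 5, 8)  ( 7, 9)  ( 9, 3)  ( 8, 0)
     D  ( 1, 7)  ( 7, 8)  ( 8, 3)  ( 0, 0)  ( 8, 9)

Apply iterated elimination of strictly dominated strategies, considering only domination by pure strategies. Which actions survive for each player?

Remaining: P1:{A,B,C} P2:{Q,R,S}

P1 drop D (A beats it: P:6>1 Q:8>7 R:9>8 S:8>0 T:10>8)
P2 drop P (Q beats it: A:12>9 B:10>3 C:8>6)
P2 drop T (Q beats it: A:12>1 B:10>7 C:8>0)
P1→{A,B,C} P2→{Q,R,S}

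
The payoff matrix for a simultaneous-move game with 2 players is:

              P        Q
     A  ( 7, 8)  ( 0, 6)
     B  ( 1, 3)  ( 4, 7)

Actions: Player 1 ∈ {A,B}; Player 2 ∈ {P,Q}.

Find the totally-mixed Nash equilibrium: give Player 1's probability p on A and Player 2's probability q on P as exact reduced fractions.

(p,q) = (2/3, 2/5)

P1 indiff ⇒ q·7+(1-q)·0 = q·1+(1-q)·4 ⇒ q(6) = (1-q)(4) ⇒ q = 2/5
P2 indiff ⇒ p·8+(1-p)·3 = p·6+(1-p)·7 ⇒ p(2) = (1-p)(4) ⇒ p = 2/3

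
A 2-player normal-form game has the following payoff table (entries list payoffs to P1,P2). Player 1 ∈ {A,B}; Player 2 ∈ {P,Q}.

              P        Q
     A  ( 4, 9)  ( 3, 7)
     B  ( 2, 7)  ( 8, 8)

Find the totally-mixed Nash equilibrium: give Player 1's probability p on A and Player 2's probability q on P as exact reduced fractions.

p=1/3, q=5/7

P1 indiff ⇒ q·4+(1-q)·3 = q·2+(1-q)·8 ⇒ q(2) = (1-q)(5) ⇒ q = 5/7
P2 indiff ⇒ p·9+(1-p)·7 = p·7+(1-p)·8 ⇒ p(2) = (1-p)(1) ⇒ p = 1/3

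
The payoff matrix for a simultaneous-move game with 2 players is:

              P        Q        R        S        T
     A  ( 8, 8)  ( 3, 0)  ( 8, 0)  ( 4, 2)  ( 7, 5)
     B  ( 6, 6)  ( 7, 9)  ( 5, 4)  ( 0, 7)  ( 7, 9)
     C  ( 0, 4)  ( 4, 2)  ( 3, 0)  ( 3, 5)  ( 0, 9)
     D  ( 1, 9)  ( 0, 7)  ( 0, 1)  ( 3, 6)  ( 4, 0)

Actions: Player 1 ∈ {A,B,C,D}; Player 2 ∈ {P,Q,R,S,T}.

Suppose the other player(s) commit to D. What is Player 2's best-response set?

u_2(P vs D) = 9
u_2(Q vs D) = 7
u_2(R vs D) = 1
u_2(S vs D) = 6
u_2(T vs D) = 0
max payoff 9 at {P}

P2 best: {P}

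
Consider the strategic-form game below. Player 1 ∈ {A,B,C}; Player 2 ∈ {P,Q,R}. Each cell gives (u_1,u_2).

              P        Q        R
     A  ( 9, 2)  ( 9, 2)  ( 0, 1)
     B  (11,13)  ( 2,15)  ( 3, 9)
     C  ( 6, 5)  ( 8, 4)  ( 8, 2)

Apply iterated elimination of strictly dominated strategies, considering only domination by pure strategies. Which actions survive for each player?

P2 drop R (P beats it: A:2>1 B:13>9 C:5>2)
P1 drop C (A beats it: P:9>6 Q:9>8)
P1→{A,B} P2→{P,Q}

Remaining: P1:{A,B} P2:{P,Q}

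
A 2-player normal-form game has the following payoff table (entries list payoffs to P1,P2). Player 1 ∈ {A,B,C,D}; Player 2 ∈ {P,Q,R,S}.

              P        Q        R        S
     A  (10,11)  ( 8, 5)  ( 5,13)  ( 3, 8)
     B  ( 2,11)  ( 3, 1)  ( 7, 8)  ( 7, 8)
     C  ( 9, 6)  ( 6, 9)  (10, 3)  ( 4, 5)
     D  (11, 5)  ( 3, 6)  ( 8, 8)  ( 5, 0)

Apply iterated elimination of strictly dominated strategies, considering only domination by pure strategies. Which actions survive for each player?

Survivors P1:{A,C,D} P2:{P,Q,R}

P2 drop S (P beats it: A:11>8 B:11>8 C:6>5 D:5>0)
P1 drop B (C beats it: P:9>2 Q:6>3 R:10>7)
P1→{A,C,D} P2→{P,Q,R}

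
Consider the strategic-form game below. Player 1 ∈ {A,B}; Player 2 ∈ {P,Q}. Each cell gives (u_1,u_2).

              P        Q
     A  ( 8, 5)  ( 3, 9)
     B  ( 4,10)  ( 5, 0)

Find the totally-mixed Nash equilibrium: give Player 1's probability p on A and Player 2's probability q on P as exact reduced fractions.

p=5/7, q=1/3

P1 indiff ⇒ q·8+(1-q)·3 = q·4+(1-q)·5 ⇒ q(4) = (1-q)(2) ⇒ q = 1/3
P2 indiff ⇒ p·5+(1-p)·10 = p·9+(1-p)·0 ⇒ p(-4) = (1-p)(-10) ⇒ p = 5/7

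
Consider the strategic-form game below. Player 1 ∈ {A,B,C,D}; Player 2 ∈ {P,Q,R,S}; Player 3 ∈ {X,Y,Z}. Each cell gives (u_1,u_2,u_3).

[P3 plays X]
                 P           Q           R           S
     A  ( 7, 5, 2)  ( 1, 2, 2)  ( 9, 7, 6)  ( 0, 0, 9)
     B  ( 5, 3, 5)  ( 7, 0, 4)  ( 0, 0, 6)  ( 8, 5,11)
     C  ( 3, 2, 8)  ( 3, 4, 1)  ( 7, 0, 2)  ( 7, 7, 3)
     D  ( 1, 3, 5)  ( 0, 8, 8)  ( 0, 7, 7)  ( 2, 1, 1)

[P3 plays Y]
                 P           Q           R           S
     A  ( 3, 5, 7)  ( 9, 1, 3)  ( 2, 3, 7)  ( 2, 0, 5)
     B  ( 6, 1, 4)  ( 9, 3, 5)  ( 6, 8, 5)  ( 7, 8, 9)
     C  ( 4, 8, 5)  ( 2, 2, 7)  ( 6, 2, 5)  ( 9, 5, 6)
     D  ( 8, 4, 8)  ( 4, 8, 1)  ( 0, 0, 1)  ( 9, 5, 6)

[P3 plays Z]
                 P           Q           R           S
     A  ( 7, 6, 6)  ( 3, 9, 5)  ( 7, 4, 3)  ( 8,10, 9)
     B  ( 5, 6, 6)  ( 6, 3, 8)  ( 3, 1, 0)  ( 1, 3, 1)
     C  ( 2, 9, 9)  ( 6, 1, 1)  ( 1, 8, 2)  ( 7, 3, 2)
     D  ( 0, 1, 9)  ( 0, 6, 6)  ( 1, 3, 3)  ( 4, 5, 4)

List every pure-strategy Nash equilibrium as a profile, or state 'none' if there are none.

Nash profiles: (A,S,Z), (B,S,X)

(A,P,X): not NE [P2→R gives 7>5; P3→Y gives 7>2]
(A,P,Y): not NE [P1→D gives 8>3]
(A,P,Z): not NE [P2→S gives 10>6; P3→Y gives 7>6]
(A,Q,X): not NE [P1→B gives 7>1; P2→R gives 7>2; P3→Z gives 5>2]
(A,Q,Y): not NE [P2→P gives 5>1; P3→Z gives 5>3]
(A,Q,Z): not NE [P1→C gives 6>3; P2→S gives 10>9]
(A,R,X): not NE [P3→Y gives 7>6]
(A,R,Y): not NE [P1→C gives 6>2; P2→P gives 5>3]
(A,R,Z): not NE [P2→S gives 10>4; P3→Y gives 7>3]
(A,S,X): not NE [P1→B gives 8>0; P2→R gives 7>0]
(A,S,Y): not NE [P1→D gives 9>2; P2→P gives 5>0; P3→Z gives 9>5]
(A,S,Z): NE
(B,P,X): not NE [P1→A gives 7>5; P2→S gives 5>3; P3→Z gives 6>5]
(B,P,Y): not NE [P1→D gives 8>6; P2→S gives 8>1; P3→Z gives 6>4]
(B,P,Z): not NE [P1→A gives 7>5]
(B,Q,X): not NE [P2→S gives 5>0; P3→Z gives 8>4]
(B,Q,Y): not NE [P2→S gives 8>3; P3→Z gives 8>5]
(B,Q,Z): not NE [P2→P gives 6>3]
(B,R,X): not NE [P1→A gives 9>0; P2→S gives 5>0]
(B,R,Y): not NE [P3→X gives 6>5]
(B,R,Z): not NE [P1→A gives 7>3; P2→P gives 6>1; P3→X gives 6>0]
(B,S,X): NE
(B,S,Y): not NE [P1→D gives 9>7; P3→X gives 11>9]
(B,S,Z): not NE [P1→A gives 8>1; P2→P gives 6>3; P3→X gives 11>1]
(C,P,X): not NE [P1→A gives 7>3; P2→S gives 7>2; P3→Z gives 9>8]
(C,P,Y): not NE [P1→D gives 8>4; P3→Z gives 9>5]
(C,P,Z): not NE [P1→A gives 7>2]
(C,Q,X): not NE [P1→B gives 7>3; P2→S gives 7>4; P3→Y gives 7>1]
(C,Q,Y): not NE [P1→B gives 9>2; P2→P gives 8>2]
(C,Q,Z): not NE [P2→P gives 9>1; P3→Y gives 7>1]
(C,R,X): not NE [P1→A gives 9>7; P2→S gives 7>0; P3→Y gives 5>2]
(C,R,Y): not NE [P2→P gives 8>2]
(C,R,Z): not NE [P1→A gives 7>1; P2→P gives 9>8; P3→Y gives 5>2]
(C,S,X): not NE [P1→B gives 8>7; P3→Y gives 6>3]
(C,S,Y): not NE [P2→P gives 8>5]
(C,S,Z): not NE [P1→A gives 8>7; P2→P gives 9>3; P3→Y gives 6>2]
(D,P,X): not NE [P1→A gives 7>1; P2→Q gives 8>3; P3→Z gives 9>5]
(D,P,Y): not NE [P2→Q gives 8>4; P3→Z gives 9>8]
(D,P,Z): not NE [P1→A gives 7>0; P2→Q gives 6>1]
(D,Q,X): not NE [P1→B gives 7>0]
(D,Q,Y): not NE [P1→B gives 9>4; P3→X gives 8>1]
(D,Q,Z): not NE [P1→C gives 6>0; P3→X gives 8>6]
(D,R,X): not NE [P1→A gives 9>0; P2→Q gives 8>7]
(D,R,Y): not NE [P1→C gives 6>0; P2→Q gives 8>0; P3→X gives 7>1]
(D,R,Z): not NE [P1→A gives 7>1; P2→Q gives 6>3; P3→X gives 7>3]
(D,S,X): not NE [P1→B gives 8>2; P2→Q gives 8>1; P3→Y gives 6>1]
(D,S,Y): not NE [P2→Q gives 8>5]
(D,S,Z): not NE [P1→A gives 8>4; P2→Q gives 6>5; P3→Y gives 6>4]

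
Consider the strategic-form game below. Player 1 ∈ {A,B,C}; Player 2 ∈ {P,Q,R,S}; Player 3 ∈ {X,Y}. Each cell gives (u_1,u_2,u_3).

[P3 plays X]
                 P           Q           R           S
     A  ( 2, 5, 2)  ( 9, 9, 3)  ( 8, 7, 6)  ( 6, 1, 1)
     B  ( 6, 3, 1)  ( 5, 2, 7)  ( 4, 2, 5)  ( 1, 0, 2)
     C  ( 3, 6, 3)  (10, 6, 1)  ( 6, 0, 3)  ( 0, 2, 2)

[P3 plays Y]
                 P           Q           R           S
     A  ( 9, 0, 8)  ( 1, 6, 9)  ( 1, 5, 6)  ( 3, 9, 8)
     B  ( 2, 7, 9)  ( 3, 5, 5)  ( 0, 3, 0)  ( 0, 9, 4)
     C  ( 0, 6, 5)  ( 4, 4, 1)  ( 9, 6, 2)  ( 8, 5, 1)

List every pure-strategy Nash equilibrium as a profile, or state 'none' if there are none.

(A,P,X): not NE [P1→B gives 6>2; P2→Q gives 9>5; P3→Y gives 8>2]
(A,P,Y): not NE [P2→S gives 9>0]
(A,Q,X): not NE [P1→C gives 10>9; P3→Y gives 9>3]
(A,Q,Y): not NE [P1→C gives 4>1; P2→S gives 9>6]
(A,R,X): not NE [P2→Q gives 9>7]
(A,R,Y): not NE [P1→C gives 9>1; P2→S gives 9>5]
(A,S,X): not NE [P2→Q gives 9>1; P3→Y gives 8>1]
(A,S,Y): not NE [P1→C gives 8>3]
(B,P,X): not NE [P3→Y gives 9>1]
(B,P,Y): not NE [P1→A gives 9>2; P2→S gives 9>7]
(B,Q,X): not NE [P1→C gives 10>5; P2→P gives 3>2]
(B,Q,Y): not NE [P1→C gives 4>3; P2→S gives 9>5; P3→X gives 7>5]
(B,R,X): not NE [P1→A gives 8>4; P2→P gives 3>2]
(B,R,Y): not NE [P1→C gives 9>0; P2→S gives 9>3; P3→X gives 5>0]
(B,S,X): not NE [P1→A gives 6>1; P2→P gives 3>0; P3→Y gives 4>2]
(B,S,Y): not NE [P1→C gives 8>0]
(C,P,X): not NE [P1→B gives 6>3; P3→Y gives 5>3]
(C,P,Y): not NE [P1→A gives 9>0]
(C,Q,X): NE
(C,Q,Y): not NE [P2→R gives 6>4]
(C,R,X): not NE [P1→A gives 8>6; P2→Q gives 6>0]
(C,R,Y): not NE [P3→X gives 3>2]
(C,S,X): not NE [P1→A gives 6>0; P2→Q gives 6>2]
(C,S,Y): not NE [P2→R gives 6>5; P3→X gives 2>1]

PSNE = {(C,Q,X)}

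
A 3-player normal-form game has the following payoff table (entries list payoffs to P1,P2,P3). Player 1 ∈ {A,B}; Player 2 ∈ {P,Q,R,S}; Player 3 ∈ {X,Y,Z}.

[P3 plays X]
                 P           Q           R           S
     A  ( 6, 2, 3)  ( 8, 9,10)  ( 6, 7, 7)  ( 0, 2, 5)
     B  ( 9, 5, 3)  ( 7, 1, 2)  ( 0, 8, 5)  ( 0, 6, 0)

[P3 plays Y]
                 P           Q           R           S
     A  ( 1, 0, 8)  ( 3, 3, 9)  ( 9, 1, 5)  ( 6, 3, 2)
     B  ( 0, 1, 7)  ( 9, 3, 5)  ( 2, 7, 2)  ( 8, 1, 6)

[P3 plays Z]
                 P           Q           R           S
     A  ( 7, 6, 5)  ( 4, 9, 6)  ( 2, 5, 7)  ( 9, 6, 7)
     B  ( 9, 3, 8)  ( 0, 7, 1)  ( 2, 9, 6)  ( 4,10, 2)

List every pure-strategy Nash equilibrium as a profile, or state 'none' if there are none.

(A,P,X): not NE [P1→B gives 9>6; P2→Q gives 9>2; P3→Y gives 8>3]
(A,P,Y): not NE [P2→S gives 3>0]
(A,P,Z): not NE [P1→B gives 9>7; P2→Q gives 9>6; P3→Y gives 8>5]
(A,Q,X): NE
(A,Q,Y): not NE [P1→B gives 9>3; P3→X gives 10>9]
(A,Q,Z): not NE [P3→X gives 10>6]
(A,R,X): not NE [P2→Q gives 9>7]
(A,R,Y): not NE [P2→S gives 3>1; P3→Z gives 7>5]
(A,R,Z): not NE [P2→Q gives 9>5]
(A,S,X): not NE [P2→Q gives 9>2; P3→Z gives 7>5]
(A,S,Y): not NE [P1→B gives 8>6; P3→Z gives 7>2]
(A,S,Z): not NE [P2→Q gives 9>6]
(B,P,X): not NE [P2→R gives 8>5; P3→Z gives 8>3]
(B,P,Y): not NE [P1→A gives 1>0; P2→R gives 7>1; P3→Z gives 8>7]
(B,P,Z): not NE [P2→S gives 10>3]
(B,Q,X): not NE [P1→A gives 8>7; P2→R gives 8>1; P3→Y gives 5>2]
(B,Q,Y): not NE [P2→R gives 7>3]
(B,Q,Z): not NE [P1→A gives 4>0; P2→S gives 10>7; P3→Y gives 5>1]
(B,R,X): not NE [P1→A gives 6>0; P3→Z gives 6>5]
(B,R,Y): not NE [P1→A gives 9>2; P3→Z gives 6>2]
(B,R,Z): not NE [P2→S gives 10>9]
(B,S,X): not NE [P2→R gives 8>6; P3→Y gives 6>0]
(B,S,Y): not NE [P2→R gives 7>1]
(B,S,Z): not NE [P1→A gives 9>4; P3→Y gives 6>2]

Nash profiles: (A,Q,X)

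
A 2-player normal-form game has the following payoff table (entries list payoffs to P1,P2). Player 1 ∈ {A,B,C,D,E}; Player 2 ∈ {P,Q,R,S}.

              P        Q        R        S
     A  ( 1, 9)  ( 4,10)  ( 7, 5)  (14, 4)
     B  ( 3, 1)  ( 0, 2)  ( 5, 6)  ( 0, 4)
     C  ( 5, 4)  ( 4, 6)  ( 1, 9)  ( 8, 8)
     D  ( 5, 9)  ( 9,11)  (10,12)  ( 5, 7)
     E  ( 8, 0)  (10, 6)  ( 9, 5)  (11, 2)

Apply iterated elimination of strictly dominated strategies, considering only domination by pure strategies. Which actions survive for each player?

P1 drop B (D beats it: P:5>3 Q:9>0 R:10>5 S:5>0)
P1 drop C (E beats it: P:8>5 Q:10>4 R:9>1 S:11>8)
P2 drop P (Q beats it: A:10>9 D:11>9 E:6>0)
P2 drop S (Q beats it: A:10>4 D:11>7 E:6>2)
P1 drop A (D beats it: Q:9>4 R:10>7)
P1→{D,E} P2→{Q,R}

Remaining: P1:{D,E} P2:{Q,R}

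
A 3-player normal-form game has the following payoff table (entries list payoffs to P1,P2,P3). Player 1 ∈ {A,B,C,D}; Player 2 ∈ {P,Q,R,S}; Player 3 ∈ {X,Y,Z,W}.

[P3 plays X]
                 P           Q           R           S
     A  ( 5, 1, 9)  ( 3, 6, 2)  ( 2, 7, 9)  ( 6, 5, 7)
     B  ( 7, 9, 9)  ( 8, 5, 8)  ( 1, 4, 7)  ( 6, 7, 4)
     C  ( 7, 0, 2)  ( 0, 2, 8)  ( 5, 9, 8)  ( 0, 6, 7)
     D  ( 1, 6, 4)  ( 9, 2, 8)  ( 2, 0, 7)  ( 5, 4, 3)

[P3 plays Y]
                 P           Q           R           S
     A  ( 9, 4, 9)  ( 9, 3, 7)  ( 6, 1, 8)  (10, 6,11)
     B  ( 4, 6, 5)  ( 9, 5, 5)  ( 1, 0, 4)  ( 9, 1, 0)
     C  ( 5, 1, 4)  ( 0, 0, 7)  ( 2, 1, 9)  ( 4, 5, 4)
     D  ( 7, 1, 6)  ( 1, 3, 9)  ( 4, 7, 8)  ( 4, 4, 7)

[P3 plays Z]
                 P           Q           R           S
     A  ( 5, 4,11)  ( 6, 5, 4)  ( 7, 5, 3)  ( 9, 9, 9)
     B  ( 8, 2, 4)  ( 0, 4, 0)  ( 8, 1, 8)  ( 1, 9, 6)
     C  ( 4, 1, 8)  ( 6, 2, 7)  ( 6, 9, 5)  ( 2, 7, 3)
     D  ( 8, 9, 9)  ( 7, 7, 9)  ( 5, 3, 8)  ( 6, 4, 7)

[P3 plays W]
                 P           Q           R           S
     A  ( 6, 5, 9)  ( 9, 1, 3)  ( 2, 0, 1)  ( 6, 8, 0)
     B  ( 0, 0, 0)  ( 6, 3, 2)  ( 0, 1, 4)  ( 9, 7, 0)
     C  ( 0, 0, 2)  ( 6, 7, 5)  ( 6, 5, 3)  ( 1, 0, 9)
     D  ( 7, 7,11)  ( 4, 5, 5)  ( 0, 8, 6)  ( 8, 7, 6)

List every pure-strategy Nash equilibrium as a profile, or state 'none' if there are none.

NE set: (A,S,Y), (B,P,X)

(A,P,X): not NE [P1→C gives 7>5; P2→R gives 7>1; P3→Z gives 11>9]
(A,P,Y): not NE [P2→S gives 6>4; P3→Z gives 11>9]
(A,P,Z): not NE [P1→D gives 8>5; P2→S gives 9>4]
(A,P,W): not NE [P1→D gives 7>6; P2→S gives 8>5; P3→Z gives 11>9]
(A,Q,X): not NE [P1→D gives 9>3; P2→R gives 7>6; P3→Y gives 7>2]
(A,Q,Y): not NE [P2→S gives 6>3]
(A,Q,Z): not NE [P1→D gives 7>6; P2→S gives 9>5; P3→Y gives 7>4]
(A,Q,W): not NE [P2→S gives 8>1; P3→Y gives 7>3]
(A,R,X): not NE [P1→C gives 5>2]
(A,R,Y): not NE [P2→S gives 6>1; P3→X gives 9>8]
(A,R,Z): not NE [P1→B gives 8>7; P2→S gives 9>5; P3→X gives 9>3]
(A,R,W): not NE [P1→C gives 6>2; P2→S gives 8>0; P3→X gives 9>1]
(A,S,X): not NE [P2→R gives 7>5; P3→Y gives 11>7]
(A,S,Y): NE
(A,S,Z): not NE [P3→Y gives 11>9]
(A,S,W): not NE [P1→B gives 9>6; P3→Y gives 11>0]
(B,P,X): NE
(B,P,Y): not NE [P1→A gives 9>4; P3→X gives 9>5]
(B,P,Z): not NE [P2→S gives 9>2; P3→X gives 9>4]
(B,P,W): not NE [P1→D gives 7>0; P2→S gives 7>0; P3→X gives 9>0]
(B,Q,X): not NE [P1→D gives 9>8; P2→P gives 9>5]
(B,Q,Y): not NE [P2→P gives 6>5; P3→X gives 8>5]
(B,Q,Z): not NE [P1→D gives 7>0; P2→S gives 9>4; P3→X gives 8>0]
(B,Q,W): not NE [P1→A gives 9>6; P2→S gives 7>3; P3→X gives 8>2]
(B,R,X): not NE [P1→C gives 5>1; P2→P gives 9>4; P3→Z gives 8>7]
(B,R,Y): not NE [P1→A gives 6>1; P2→P gives 6>0; P3→Z gives 8>4]
(B,R,Z): not NE [P2→S gives 9>1]
(B,R,W): not NE [P1→C gives 6>0; P2→S gives 7>1; P3→Z gives 8>4]
(B,S,X): not NE [P2→P gives 9>7; P3→Z gives 6>4]
(B,S,Y): not NE [P1→A gives 10>9; P2→P gives 6>1; P3→Z gives 6>0]
(B,S,Z): not NE [P1→A gives 9>1]
(B,S,W): not NE [P3→Z gives 6>0]
(C,P,X): not NE [P2→R gives 9>0; P3→Z gives 8>2]
(C,P,Y): not NE [P1→A gives 9>5; P2→S gives 5>1; P3→Z gives 8>4]
(C,P,Z): not NE [P1→D gives 8>4; P2→R gives 9>1]
(C,P,W): not NE [P1→D gives 7>0; P2→Q gives 7>0; P3→Z gives 8>2]
(C,Q,X): not NE [P1→D gives 9>0; P2→R gives 9>2]
(C,Q,Y): not NE [P1→B gives 9>0; P2→S gives 5>0; P3→X gives 8>7]
(C,Q,Z): not NE [P1→D gives 7>6; P2→R gives 9>2; P3→X gives 8>7]
(C,Q,W): not NE [P1→A gives 9>6; P3→X gives 8>5]
(C,R,X): not NE [P3→Y gives 9>8]
(C,R,Y): not NE [P1→A gives 6>2; P2→S gives 5>1]
(C,R,Z): not NE [P1→B gives 8>6; P3→Y gives 9>5]
(C,R,W): not NE [P2→Q gives 7>5; P3→Y gives 9>3]
(C,S,X): not NE [P1→B gives 6>0; P2→R gives 9>6; P3→W gives 9>7]
(C,S,Y): not NE [P1→A gives 10>4; P3→W gives 9>4]
(C,S,Z): not NE [P1→A gives 9>2; P2→R gives 9>7; P3→W gives 9>3]
(C,S,W): not NE [P1→B gives 9>1; P2→Q gives 7>0]
(D,P,X): not NE [P1→C gives 7>1; P3→W gives 11>4]
(D,P,Y): not NE [P1→A gives 9>7; P2→R gives 7>1; P3→W gives 11>6]
(D,P,Z): not NE [P3→W gives 11>9]
(D,P,W): not NE [P2→R gives 8>7]
(D,Q,X): not NE [P2→P gives 6>2; P3→Z gives 9>8]
(D,Q,Y): not NE [P1→B gives 9>1; P2→R gives 7>3]
(D,Q,Z): not NE [P2→P gives 9>7]
(D,Q,W): not NE [P1→A gives 9>4; P2→R gives 8>5; P3→Z gives 9>5]
(D,R,X): not NE [P1→C gives 5>2; P2→P gives 6>0; P3→Z gives 8>7]
(D,R,Y): not NE [P1→A gives 6>4]
(D,R,Z): not NE [P1→B gives 8>5; P2→P gives 9>3]
(D,R,W): not NE [P1→C gives 6>0; P3→Z gives 8>6]
(D,S,X): not NE [P1→B gives 6>5; P2→P gives 6>4; P3→Z gives 7>3]
(D,S,Y): not NE [P1→A gives 10>4; P2→R gives 7>4]
(D,S,Z): not NE [P1→A gives 9>6; P2→P gives 9>4]
(D,S,W): not NE [P1→B gives 9>8; P2→R gives 8>7; P3→Z gives 7>6]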